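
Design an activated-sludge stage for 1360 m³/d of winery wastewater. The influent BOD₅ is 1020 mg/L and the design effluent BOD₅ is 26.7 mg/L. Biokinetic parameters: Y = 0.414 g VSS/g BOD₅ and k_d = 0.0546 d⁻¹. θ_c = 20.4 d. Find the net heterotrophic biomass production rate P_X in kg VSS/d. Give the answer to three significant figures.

P_X ≈ 265 kg VSS/d

Y_obs = Y / (1 + k_d θ_c) = 0.414 / (1 + 0.0546 × 20.4) = 0.414 / 2.114 = 0.1959.
ΔS = 1020 − 26.7 = 993.3 mg/L, so the substrate removal rate is 1360 × 993.3/1000 = 1351 kg BOD₅/d.
Biomass produced: P_X = Y_obs·Q·ΔS = 0.1959 × 1351 ≈ 264.6 kg VSS/d.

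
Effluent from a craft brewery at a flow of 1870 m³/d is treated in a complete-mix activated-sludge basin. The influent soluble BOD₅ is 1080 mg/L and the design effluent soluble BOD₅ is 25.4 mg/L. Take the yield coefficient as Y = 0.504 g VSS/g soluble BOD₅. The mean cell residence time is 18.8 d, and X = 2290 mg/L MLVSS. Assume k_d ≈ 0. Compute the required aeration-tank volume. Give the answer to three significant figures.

With k_d = 0 the design equation reduces to V = Y Q (S₀−S) θ_c / X = 0.504 × 1870 × (1080 − 25.4) × 18.8 / 2290 = 8160 m³.

V ≈ 8160 m³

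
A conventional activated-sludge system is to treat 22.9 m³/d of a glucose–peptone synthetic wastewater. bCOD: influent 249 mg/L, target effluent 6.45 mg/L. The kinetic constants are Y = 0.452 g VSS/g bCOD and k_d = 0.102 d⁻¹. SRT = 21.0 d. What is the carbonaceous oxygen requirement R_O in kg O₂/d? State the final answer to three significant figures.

R_O ≈ 4.42 kg O₂/d

The observed yield is Y_obs = Y/(1 + k_d·θ_c) = 0.452 / (1 + 0.102 × 21.0) = 0.452 / 3.142 = 0.1439 g VSS per g bCOD removed.
Q·(S₀ − S) = 22.9 × (249 − 6.45) × 10⁻³ = 5.554 kg/d removed.
P_X = Y_obs·Q·(S₀ − S) = 0.1439 × 5.554 = 0.7990 kg VSS/d.
Carbonaceous O₂ demand = substrate oxidised − cell-mass equivalent = 5.554 − 1.42 × 0.7990 = 4.420 kg O₂/d.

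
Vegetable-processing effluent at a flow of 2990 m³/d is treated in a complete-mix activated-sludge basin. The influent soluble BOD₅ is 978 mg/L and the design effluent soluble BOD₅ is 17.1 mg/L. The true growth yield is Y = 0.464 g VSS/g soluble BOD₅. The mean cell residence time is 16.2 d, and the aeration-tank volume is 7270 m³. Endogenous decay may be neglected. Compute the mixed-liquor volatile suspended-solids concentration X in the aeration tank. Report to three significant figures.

X ≈ 2970 mg/L

Without decay, X = Y Q (S₀−S) θ_c / V = 0.464 × 2990 × (978 − 17.1) × 16.2 / 7270 = 2971 mg/L.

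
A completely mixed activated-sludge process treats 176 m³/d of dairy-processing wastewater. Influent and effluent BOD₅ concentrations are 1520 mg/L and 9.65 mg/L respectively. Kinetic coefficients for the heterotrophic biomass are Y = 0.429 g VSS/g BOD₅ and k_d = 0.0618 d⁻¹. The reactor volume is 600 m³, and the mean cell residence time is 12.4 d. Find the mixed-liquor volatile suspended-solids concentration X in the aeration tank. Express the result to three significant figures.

From V·X·(1 + k_d·θ_c) = Y·Q·(S₀ − S)·θ_c: X = 0.429 × 176 × (1520 − 9.65) × 12.4 / [600 × (1 + 0.0618 × 12.4)] = 1334 mg/L.

X ≈ 1330 mg/L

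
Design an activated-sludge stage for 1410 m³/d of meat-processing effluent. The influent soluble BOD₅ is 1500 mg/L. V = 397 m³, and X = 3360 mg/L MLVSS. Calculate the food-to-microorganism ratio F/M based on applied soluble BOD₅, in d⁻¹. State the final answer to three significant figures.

F/M ≈ 1.59 d⁻¹

F/M = applied load / biomass = Q·S₀/(V·X) = 1410 × 1500 / (397.0 × 3360) = 1.586 d⁻¹.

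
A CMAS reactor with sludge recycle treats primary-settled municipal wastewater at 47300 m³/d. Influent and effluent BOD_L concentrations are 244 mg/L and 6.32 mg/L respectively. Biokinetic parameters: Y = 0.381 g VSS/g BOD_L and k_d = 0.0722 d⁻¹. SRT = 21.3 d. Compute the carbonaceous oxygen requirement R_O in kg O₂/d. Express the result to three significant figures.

Y_obs = Y / (1 + k_d θ_c) = 0.381 / (1 + 0.0722 × 21.3) = 0.381 / 2.538 = 0.1501.
Substrate removed = Q·(S₀ − S) = 47300 m³/d × (244 − 6.32) g/m³ = 1.12×10^7 g/d = 11242 kg/d.
P_X = Y_obs·Q·(S₀ − S) = 0.1501 × 11242 = 1688 kg VSS/d.
Carbonaceous O₂ demand = substrate oxidised − cell-mass equivalent = 11242 − 1.42 × 1688 = 8846 kg O₂/d.

R_O ≈ 8850 kg O₂/d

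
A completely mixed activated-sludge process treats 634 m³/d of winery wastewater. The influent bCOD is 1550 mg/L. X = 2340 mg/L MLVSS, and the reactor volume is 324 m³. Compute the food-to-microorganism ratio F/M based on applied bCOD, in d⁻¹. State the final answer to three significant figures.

Food-to-microorganism ratio F/M = Q S₀ / (V X) = 634 × 1550 / (324.0 × 2340) = 1.296 d⁻¹.

F/M ≈ 1.30 d⁻¹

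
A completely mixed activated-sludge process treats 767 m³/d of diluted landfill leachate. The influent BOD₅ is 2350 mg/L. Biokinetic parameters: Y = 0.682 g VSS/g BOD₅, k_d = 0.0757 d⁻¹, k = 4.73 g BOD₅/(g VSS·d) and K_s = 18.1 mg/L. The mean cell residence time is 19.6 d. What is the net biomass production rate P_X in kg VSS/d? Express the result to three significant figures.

P_X ≈ 495 kg VSS/d

Effluent substrate depends only on kinetics and SRT: S = K_s(1 + k_d θ_c) / [θ_c(Yk − k_d) − 1] = 18.1 × (1 + 0.0757 × 19.6) / [19.6 × (0.682 × 4.73 − 0.0757) − 1] = 44.96 / 60.74 = 0.7401 mg/L.
The observed yield is Y_obs = Y/(1 + k_d·θ_c) = 0.682 / (1 + 0.0757 × 19.6) = 0.682 / 2.484 = 0.2746 g VSS per g BOD₅ removed.
Mass of BOD₅ removed per day: Q(S₀ − S) = 767 × 2349 g/m³ = 1802 kg/d.
Biomass produced: P_X = Y_obs·Q·ΔS = 0.2746 × 1802 ≈ 494.8 kg VSS/d.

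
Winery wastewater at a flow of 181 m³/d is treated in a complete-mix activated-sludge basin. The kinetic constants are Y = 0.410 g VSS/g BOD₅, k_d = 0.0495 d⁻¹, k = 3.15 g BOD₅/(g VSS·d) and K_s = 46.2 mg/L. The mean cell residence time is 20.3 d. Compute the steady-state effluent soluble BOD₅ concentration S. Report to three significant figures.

S ≈ 3.83 mg/L

From the Monod/SRT balance for a CMAS, S = K_s·(1+k_d θ_c)/[θ_c·(Y k − k_d) − 1] = 46.2 × (1 + 0.0495 × 20.3) / [20.3 × (0.410 × 3.15 − 0.0495) − 1] = 92.62 / 24.21 = 3.825 mg/L.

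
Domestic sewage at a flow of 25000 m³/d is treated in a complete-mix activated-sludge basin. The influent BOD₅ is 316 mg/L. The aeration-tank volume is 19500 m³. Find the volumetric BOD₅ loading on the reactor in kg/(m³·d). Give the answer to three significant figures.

L_v ≈ 0.405 kg BOD₅/(m³·d)

Volumetric loading L_v = Q·S₀ / V = 25000 × 316 g/m³ / 19500 m³ = 405.1 g/(m³·d) = 0.4051 kg BOD₅/(m³·d).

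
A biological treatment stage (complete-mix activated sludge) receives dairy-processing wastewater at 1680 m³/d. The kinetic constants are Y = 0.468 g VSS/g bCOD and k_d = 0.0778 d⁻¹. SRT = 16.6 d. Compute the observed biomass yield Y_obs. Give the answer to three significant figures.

Y_obs ≈ 0.204 g VSS/g bCOD

Y_obs = Y / (1 + k_d θ_c) = 0.468 / (1 + 0.0778 × 16.6) = 0.468 / 2.291 = 0.2042.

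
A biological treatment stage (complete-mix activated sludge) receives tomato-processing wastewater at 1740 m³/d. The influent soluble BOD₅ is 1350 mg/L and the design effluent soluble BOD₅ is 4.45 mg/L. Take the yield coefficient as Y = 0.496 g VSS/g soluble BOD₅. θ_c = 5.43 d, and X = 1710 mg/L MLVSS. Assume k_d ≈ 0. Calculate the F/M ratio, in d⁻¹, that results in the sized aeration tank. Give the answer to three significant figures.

F/M ≈ 0.373 d⁻¹

With k_d = 0 the design equation reduces to V = Y Q (S₀−S) θ_c / X = 0.496 × 1740 × (1350 − 4.45) × 5.43 / 1710 = 3688 m³.
F/M = applied load / biomass = Q·S₀/(V·X) = 1740 × 1350 / (3688 × 1710) = 0.3725 d⁻¹.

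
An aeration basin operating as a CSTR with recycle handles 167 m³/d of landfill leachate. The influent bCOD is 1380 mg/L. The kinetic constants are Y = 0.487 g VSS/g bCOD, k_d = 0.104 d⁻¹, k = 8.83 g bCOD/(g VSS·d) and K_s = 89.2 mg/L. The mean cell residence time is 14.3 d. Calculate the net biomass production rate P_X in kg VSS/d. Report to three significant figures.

P_X ≈ 45.0 kg VSS/d

For a completely mixed reactor with recycle the Lawrence–McCarty relation gives S = K_s·(1 + k_d·θ_c) / [θ_c·(Y·k − k_d) − 1] = 89.2 × (1 + 0.104 × 14.3) / [14.3 × (0.487 × 8.83 − 0.104) − 1] = 221.9 / 59.01 = 3.760 mg/L.
Y_obs = Y / (1 + k_d θ_c) = 0.487 / (1 + 0.104 × 14.3) = 0.487 / 2.487 = 0.1958.
Q·(S₀ − S) = 167 × (1380 − 3.76) × 10⁻³ = 229.8 kg/d removed.
So the net sludge growth is P_X = 0.1958 × 229.8 = 45.00 kg VSS/d.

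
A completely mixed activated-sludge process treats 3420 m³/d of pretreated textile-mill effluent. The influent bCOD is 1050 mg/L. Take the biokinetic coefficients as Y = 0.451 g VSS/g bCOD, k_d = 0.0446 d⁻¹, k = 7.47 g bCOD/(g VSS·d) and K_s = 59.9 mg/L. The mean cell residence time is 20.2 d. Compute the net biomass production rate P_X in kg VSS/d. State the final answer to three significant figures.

P_X ≈ 851 kg VSS/d

Effluent substrate depends only on kinetics and SRT: S = K_s(1 + k_d θ_c) / [θ_c(Yk − k_d) − 1] = 59.9 × (1 + 0.0446 × 20.2) / [20.2 × (0.451 × 7.47 − 0.0446) − 1] = 113.9 / 66.15 = 1.721 mg/L.
Observed yield with endogenous decay: Y_obs = Y / (1 + k_d·θ_c) = 0.451 / (1 + 0.0446 × 20.2) = 0.451 / 1.901 = 0.2373 g VSS/g bCOD.
Substrate removed = Q·(S₀ − S) = 3420 m³/d × (1050 − 1.72) g/m³ = 3.59×10^6 g/d = 3585 kg/d.
Biomass produced: P_X = Y_obs·Q·ΔS = 0.2373 × 3585 ≈ 850.6 kg VSS/d.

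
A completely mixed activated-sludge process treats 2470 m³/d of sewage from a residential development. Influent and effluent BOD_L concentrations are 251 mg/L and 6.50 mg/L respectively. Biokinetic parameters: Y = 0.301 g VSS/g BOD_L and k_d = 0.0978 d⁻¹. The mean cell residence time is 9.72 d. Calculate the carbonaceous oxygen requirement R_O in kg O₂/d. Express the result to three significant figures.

The observed yield is Y_obs = Y/(1 + k_d·θ_c) = 0.301 / (1 + 0.0978 × 9.72) = 0.301 / 1.951 = 0.1543 g VSS per g BOD_L removed.
Substrate removed = Q·(S₀ − S) = 2470 m³/d × (251 − 6.50) g/m³ = 6.04×10^5 g/d = 603.9 kg/d.
P_X = Y_obs·Q·(S₀ − S) = 0.1543 × 603.9 = 93.19 kg VSS/d.
R_O = Q·ΔS − 1.42 P_X = 603.9 − 132.3 = 471.6 kg O₂/d.

R_O ≈ 472 kg O₂/d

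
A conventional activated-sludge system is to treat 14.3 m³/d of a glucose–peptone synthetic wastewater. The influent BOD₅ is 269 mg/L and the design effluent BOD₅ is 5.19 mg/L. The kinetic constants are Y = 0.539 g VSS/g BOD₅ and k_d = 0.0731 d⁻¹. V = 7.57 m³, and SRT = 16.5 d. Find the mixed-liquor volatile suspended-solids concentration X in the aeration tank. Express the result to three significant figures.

X ≈ 2010 mg/L

Solving the biomass balance for X: X = Y Q (S₀−S) θ_c / [V (1+k_d θ_c)] = 0.539 × 14.3 × (269 − 5.19) × 16.5 / [7.57 × (1 + 0.0731 × 16.5)] = 2009 mg/L.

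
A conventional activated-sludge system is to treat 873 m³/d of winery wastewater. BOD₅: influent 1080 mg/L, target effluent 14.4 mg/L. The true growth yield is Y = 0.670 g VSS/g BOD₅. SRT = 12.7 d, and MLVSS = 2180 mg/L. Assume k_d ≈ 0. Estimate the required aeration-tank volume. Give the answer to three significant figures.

V·X = Y·Q·ΔS·θ_c gives V = 0.670 × 873 × (1080 − 14.4) × 12.7 / 2180 = 3631 m³.

V ≈ 3630 m³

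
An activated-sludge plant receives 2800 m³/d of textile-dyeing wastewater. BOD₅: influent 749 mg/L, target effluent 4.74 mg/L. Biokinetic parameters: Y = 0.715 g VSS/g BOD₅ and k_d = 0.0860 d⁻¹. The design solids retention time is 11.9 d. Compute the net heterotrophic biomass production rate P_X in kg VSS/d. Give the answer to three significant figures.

The observed yield is Y_obs = Y/(1 + k_d·θ_c) = 0.715 / (1 + 0.0860 × 11.9) = 0.715 / 2.023 = 0.3534 g VSS per g BOD₅ removed.
Substrate removed = Q·(S₀ − S) = 2800 m³/d × (749 − 4.74) g/m³ = 2.08×10^6 g/d = 2084 kg/d.
P_X = Y_obs · Q(S₀ − S) = 0.3534 × 2084 = 736.4 kg VSS/d.

P_X ≈ 736 kg VSS/d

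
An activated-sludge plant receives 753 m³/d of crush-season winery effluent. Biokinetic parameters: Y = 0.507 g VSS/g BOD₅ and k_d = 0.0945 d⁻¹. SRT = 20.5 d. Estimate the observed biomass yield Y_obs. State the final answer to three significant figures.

Observed yield with endogenous decay: Y_obs = Y / (1 + k_d·θ_c) = 0.507 / (1 + 0.0945 × 20.5) = 0.507 / 2.937 = 0.1726 g VSS/g BOD₅.

Y_obs ≈ 0.173 g VSS/g BOD₅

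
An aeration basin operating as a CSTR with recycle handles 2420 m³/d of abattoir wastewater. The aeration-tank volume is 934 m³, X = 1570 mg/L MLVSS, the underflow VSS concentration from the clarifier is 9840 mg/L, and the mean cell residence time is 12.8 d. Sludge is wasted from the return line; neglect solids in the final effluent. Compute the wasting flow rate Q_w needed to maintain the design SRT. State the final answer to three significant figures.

Wasting from the return line (neglecting effluent solids): Q_w = V·X / (θ_c·X_r) = 934.0 × 1570 / (12.8 × 9840) = 11.64 m³/d.

Q_w ≈ 11.6 m³/d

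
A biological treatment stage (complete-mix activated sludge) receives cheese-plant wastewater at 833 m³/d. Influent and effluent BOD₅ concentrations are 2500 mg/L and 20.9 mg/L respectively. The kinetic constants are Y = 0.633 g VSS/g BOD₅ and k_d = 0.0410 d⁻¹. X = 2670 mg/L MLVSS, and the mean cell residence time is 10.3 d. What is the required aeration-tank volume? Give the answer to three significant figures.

V ≈ 3550 m³

From the SRT design equation V = Y Q (S₀−S) θ_c / [X (1 + k_d θ_c)] = 0.633 × 833 × (2500 − 20.9) × 10.3 / [2670 × (1 + 0.0410 × 10.3)] = 1.35×10^7 / 3798 = 3546 m³.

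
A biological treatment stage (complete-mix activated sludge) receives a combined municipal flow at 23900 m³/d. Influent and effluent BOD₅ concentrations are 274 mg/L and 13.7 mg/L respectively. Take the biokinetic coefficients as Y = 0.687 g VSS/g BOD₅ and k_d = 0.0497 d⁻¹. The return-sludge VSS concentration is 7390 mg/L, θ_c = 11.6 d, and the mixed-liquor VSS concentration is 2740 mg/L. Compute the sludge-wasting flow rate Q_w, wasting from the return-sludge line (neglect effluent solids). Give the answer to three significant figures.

Q_w ≈ 367 m³/d

From the SRT design equation V = Y Q (S₀−S) θ_c / [X (1 + k_d θ_c)] = 0.687 × 23900 × (274 − 13.7) × 11.6 / [2740 × (1 + 0.0497 × 11.6)] = 4.96×10^7 / 4320 = 11477 m³.
Wasting from the return line (neglecting effluent solids): Q_w = V·X / (θ_c·X_r) = 11477 × 2740 / (11.6 × 7390) = 366.8 m³/d.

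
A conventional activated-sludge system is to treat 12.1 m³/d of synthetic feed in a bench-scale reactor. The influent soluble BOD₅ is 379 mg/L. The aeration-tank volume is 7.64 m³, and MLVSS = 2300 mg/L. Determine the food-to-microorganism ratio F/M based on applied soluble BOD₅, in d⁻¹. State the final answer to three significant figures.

F/M ≈ 0.261 d⁻¹

Food-to-microorganism ratio F/M = Q S₀ / (V X) = 12.1 × 379 / (7.640 × 2300) = 0.2610 d⁻¹.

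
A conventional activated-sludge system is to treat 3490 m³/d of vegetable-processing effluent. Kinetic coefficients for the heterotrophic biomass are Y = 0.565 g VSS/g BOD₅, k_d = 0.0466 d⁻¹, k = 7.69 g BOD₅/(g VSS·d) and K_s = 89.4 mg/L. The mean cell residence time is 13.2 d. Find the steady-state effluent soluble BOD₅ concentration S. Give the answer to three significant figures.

S ≈ 2.59 mg/L

Effluent substrate depends only on kinetics and SRT: S = K_s(1 + k_d θ_c) / [θ_c(Yk − k_d) − 1] = 89.4 × (1 + 0.0466 × 13.2) / [13.2 × (0.565 × 7.69 − 0.0466) − 1] = 144.4 / 55.74 = 2.591 mg/L.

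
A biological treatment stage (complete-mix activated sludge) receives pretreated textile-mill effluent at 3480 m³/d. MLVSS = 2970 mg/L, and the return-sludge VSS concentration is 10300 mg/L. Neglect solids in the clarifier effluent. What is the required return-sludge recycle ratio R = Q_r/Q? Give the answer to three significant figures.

R ≈ 0.405

R = Q_r/Q = X/(X_r − X) = 2970 / (10300 − 2970) = 0.4052.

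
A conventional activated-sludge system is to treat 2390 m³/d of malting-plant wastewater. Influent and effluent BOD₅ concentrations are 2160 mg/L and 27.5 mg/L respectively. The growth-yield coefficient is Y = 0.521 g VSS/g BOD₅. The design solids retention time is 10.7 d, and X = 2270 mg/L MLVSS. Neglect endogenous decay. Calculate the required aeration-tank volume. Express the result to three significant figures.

V ≈ 12500 m³

V·X = Y·Q·ΔS·θ_c gives V = 0.521 × 2390 × (2160 − 27.5) × 10.7 / 2270 = 12516 m³.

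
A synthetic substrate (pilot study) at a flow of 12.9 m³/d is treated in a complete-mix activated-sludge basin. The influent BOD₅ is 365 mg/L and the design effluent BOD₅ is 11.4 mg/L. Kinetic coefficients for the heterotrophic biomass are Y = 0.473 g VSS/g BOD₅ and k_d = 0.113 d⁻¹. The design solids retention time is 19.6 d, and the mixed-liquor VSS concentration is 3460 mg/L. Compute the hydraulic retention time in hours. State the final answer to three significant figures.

Rearranging the biomass balance for a CMAS with decay, V = Y·Q·ΔS·θ_c / [X·(1+k_d θ_c)] = 0.473 × 12.9 × (365 − 11.4) × 19.6 / [3460 × (1 + 0.113 × 19.6)] = 4.23×10^4 / 11123 = 3.802 m³.
τ = V/Q = 3.802/12.9 = 0.2947 d, or 7.073 h.

τ ≈ 7.07 h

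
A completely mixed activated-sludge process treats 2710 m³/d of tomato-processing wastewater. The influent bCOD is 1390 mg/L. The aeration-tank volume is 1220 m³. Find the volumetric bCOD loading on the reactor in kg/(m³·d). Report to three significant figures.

L_v ≈ 3.09 kg bCOD/(m³·d)

L_v = Q S₀ / V = 2710 × 1390 × 10⁻³ / 1220 = 3.088 kg/(m³·d).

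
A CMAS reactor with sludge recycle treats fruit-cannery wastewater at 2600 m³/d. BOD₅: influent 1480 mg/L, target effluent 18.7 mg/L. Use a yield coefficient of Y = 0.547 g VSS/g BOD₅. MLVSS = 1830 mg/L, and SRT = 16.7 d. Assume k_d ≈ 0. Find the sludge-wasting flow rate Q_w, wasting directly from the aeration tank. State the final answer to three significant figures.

With k_d = 0 the design equation reduces to V = Y Q (S₀−S) θ_c / X = 0.547 × 2600 × (1480 − 18.7) × 16.7 / 1830 = 18966 m³.
For wasting at MLVSS concentration, Q_w = V/θ_c = 18966/16.7 = 1136 m³/d.

Q_w ≈ 1140 m³/d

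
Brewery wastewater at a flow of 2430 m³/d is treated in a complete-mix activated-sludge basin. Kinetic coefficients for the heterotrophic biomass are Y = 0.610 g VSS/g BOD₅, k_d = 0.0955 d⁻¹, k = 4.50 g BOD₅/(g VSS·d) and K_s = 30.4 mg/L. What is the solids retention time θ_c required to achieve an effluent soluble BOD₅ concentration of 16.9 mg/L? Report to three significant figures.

Specific growth rate at S = 16.9 mg/L: μ = YkS/(K_s+S) = 0.610·4.50·16.9/(30.4+16.9) = 0.9808 d⁻¹.
Then 1/θ_c = μ − k_d = 0.9808 − 0.0955 = 0.8853 d⁻¹, giving θ_c = 1.130 d.

θ_c ≈ 1.13 d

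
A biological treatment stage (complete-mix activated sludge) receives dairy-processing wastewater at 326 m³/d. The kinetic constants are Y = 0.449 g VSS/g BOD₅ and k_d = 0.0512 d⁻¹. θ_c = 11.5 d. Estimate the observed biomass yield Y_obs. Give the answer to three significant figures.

The observed yield is Y_obs = Y/(1 + k_d·θ_c) = 0.449 / (1 + 0.0512 × 11.5) = 0.449 / 1.589 = 0.2826 g VSS per g BOD₅ removed.

Y_obs ≈ 0.283 g VSS/g BOD₅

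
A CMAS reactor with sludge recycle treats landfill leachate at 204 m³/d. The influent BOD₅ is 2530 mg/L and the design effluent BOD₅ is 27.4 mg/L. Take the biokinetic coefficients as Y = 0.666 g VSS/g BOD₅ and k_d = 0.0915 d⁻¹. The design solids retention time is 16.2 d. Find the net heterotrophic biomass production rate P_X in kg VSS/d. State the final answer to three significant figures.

P_X ≈ 137 kg VSS/d

The observed yield is Y_obs = Y/(1 + k_d·θ_c) = 0.666 / (1 + 0.0915 × 16.2) = 0.666 / 2.482 = 0.2683 g VSS per g BOD₅ removed.
Mass of BOD₅ removed per day: Q(S₀ − S) = 204 × 2503 g/m³ = 510.5 kg/d.
So the net sludge growth is P_X = 0.2683 × 510.5 = 137.0 kg VSS/d.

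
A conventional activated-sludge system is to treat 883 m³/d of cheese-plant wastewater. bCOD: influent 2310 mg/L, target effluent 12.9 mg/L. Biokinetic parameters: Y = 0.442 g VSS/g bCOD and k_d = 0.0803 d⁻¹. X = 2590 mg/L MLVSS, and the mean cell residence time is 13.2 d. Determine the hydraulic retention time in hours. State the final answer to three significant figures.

From the SRT design equation V = Y Q (S₀−S) θ_c / [X (1 + k_d θ_c)] = 0.442 × 883 × (2310 − 12.9) × 13.2 / [2590 × (1 + 0.0803 × 13.2)] = 1.18×10^7 / 5335 = 2218 m³.
Hydraulic retention time τ = V/Q = 2218 / 883 = 2.512 d = 60.29 h.

τ ≈ 60.3 h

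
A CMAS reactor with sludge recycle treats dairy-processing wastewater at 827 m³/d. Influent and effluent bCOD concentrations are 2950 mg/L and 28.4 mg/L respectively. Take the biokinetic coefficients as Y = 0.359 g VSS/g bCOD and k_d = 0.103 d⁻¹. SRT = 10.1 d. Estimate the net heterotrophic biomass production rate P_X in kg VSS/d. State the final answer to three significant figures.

P_X ≈ 425 kg VSS/d

Y_obs = Y / (1 + k_d θ_c) = 0.359 / (1 + 0.103 × 10.1) = 0.359 / 2.040 = 0.1760.
ΔS = 2950 − 28.4 = 2922 mg/L, so the substrate removal rate is 827 × 2922/1000 = 2416 kg bCOD/d.
Biomass produced: P_X = Y_obs·Q·ΔS = 0.1760 × 2416 ≈ 425.1 kg VSS/d.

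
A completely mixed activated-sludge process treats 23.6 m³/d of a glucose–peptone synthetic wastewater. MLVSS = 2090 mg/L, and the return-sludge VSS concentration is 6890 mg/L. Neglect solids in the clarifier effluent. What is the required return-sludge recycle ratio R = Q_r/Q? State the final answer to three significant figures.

R ≈ 0.435

R = Q_r/Q = X/(X_r − X) = 2090 / (6890 − 2090) = 0.4354.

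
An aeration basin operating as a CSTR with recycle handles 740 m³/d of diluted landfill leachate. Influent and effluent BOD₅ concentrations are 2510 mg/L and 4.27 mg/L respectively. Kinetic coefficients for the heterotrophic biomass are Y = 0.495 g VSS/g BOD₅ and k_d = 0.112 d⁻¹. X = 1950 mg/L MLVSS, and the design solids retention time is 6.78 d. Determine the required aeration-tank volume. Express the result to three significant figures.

V ≈ 1810 m³

Steady-state biomass mass balance: V·X·(1 + k_d·θ_c) = Y·Q·(S₀ − S)·θ_c, so V = 0.495 × 740 × (2510 − 4.27) × 6.78 / [1950 × (1 + 0.112 × 6.78)] = 6.22×10^6 / 3431 = 1814 m³.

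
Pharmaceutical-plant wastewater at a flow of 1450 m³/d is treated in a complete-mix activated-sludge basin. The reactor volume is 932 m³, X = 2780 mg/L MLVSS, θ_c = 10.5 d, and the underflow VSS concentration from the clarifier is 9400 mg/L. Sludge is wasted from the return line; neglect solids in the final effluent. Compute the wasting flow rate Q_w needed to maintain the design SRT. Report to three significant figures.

Wasting from the return line (neglecting effluent solids): Q_w = V·X / (θ_c·X_r) = 932.0 × 2780 / (10.5 × 9400) = 26.25 m³/d.

Q_w ≈ 26.3 m³/d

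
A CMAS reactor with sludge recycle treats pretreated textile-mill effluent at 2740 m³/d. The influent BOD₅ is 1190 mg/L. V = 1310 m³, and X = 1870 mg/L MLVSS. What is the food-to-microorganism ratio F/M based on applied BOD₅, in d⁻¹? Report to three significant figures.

Food-to-microorganism ratio F/M = Q S₀ / (V X) = 2740 × 1190 / (1310 × 1870) = 1.331 d⁻¹.

F/M ≈ 1.33 d⁻¹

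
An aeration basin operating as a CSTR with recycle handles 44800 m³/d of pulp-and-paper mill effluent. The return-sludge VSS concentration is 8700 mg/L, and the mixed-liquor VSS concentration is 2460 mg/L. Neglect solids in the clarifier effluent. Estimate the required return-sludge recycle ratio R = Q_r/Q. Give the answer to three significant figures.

R ≈ 0.394

Solids balance on the clarifier gives (1+R)X = R·X_r, so R = X/(X_r − X) = 2460 / (8700 − 2460) = 0.3942.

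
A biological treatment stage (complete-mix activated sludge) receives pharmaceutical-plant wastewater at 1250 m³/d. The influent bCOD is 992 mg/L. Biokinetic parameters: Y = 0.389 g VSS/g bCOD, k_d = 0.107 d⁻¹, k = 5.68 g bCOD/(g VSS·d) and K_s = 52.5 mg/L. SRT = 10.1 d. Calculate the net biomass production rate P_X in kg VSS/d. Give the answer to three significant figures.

Effluent substrate depends only on kinetics and SRT: S = K_s(1 + k_d θ_c) / [θ_c(Yk − k_d) − 1] = 52.5 × (1 + 0.107 × 10.1) / [10.1 × (0.389 × 5.68 − 0.107) − 1] = 109.2 / 20.24 = 5.398 mg/L.
Y_obs = Y / (1 + k_d θ_c) = 0.389 / (1 + 0.107 × 10.1) = 0.389 / 2.081 = 0.1870.
Q·(S₀ − S) = 1250 × (992 − 5.40) × 10⁻³ = 1233 kg/d removed.
Biomass produced: P_X = Y_obs·Q·ΔS = 0.1870 × 1233 ≈ 230.6 kg VSS/d.

P_X ≈ 231 kg VSS/d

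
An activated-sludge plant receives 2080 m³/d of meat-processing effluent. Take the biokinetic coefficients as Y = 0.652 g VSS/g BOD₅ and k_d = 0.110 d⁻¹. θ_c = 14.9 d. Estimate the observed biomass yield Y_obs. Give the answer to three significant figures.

Y_obs ≈ 0.247 g VSS/g BOD₅

Y_obs = Y / (1 + k_d θ_c) = 0.652 / (1 + 0.110 × 14.9) = 0.652 / 2.639 = 0.2471.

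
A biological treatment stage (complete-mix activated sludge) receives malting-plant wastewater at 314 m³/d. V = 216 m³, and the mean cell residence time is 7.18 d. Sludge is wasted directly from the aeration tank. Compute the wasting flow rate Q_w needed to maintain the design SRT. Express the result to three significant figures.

Q_w ≈ 30.1 m³/d

With mixed-liquor wasting, θ_c = V/Q_w, so Q_w = V/θ_c = 216.0/7.18 = 30.08 m³/d.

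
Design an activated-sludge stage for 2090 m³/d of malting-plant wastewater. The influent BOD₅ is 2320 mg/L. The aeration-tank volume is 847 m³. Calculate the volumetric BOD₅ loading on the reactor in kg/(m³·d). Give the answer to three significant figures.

Volumetric loading L_v = Q·S₀ / V = 2090 × 2320 g/m³ / 847.0 m³ = 5725 g/(m³·d) = 5.725 kg BOD₅/(m³·d).

L_v ≈ 5.72 kg BOD₅/(m³·d)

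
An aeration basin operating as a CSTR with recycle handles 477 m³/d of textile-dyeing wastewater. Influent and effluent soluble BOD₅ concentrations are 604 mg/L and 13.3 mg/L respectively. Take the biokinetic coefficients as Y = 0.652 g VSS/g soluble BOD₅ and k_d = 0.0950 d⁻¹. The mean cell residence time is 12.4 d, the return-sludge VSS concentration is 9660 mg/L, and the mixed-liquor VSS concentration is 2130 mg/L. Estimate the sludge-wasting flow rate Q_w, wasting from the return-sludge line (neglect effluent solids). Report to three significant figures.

From the SRT design equation V = Y Q (S₀−S) θ_c / [X (1 + k_d θ_c)] = 0.652 × 477 × (604 − 13.3) × 12.4 / [2130 × (1 + 0.0950 × 12.4)] = 2.28×10^6 / 4639 = 491.0 m³.
Wasting from the return line (neglecting effluent solids): Q_w = V·X / (θ_c·X_r) = 491.0 × 2130 / (12.4 × 9660) = 8.732 m³/d.

Q_w ≈ 8.73 m³/d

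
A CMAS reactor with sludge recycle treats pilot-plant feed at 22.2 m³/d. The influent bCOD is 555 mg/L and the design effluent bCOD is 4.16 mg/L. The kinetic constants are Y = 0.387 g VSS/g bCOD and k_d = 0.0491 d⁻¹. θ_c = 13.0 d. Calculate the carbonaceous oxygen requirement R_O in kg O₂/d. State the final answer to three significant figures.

R_O ≈ 8.13 kg O₂/d

The observed yield is Y_obs = Y/(1 + k_d·θ_c) = 0.387 / (1 + 0.0491 × 13.0) = 0.387 / 1.638 = 0.2362 g VSS per g bCOD removed.
ΔS = 555 − 4.16 = 550.8 mg/L, so the substrate removal rate is 22.2 × 550.8/1000 = 12.23 kg bCOD/d.
Net sludge production P_X = 0.2362 × 12.23 = 2.889 kg VSS/d.
R_O = Q·ΔS − 1.42 P_X = 12.23 − 4.102 = 8.127 kg O₂/d.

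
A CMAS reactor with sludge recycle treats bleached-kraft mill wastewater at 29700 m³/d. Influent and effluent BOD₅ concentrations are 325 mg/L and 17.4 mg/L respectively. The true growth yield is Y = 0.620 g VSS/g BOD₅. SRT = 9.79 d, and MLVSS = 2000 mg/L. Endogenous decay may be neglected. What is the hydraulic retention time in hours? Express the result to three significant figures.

V·X = Y·Q·ΔS·θ_c gives V = 0.620 × 29700 × (325 − 17.4) × 9.79 / 2000 = 27726 m³.
HRT = V/Q = 27726 m³ / 29700 m³·d⁻¹ = 0.9335 d × 24 = 22.40 h.

τ ≈ 22.4 h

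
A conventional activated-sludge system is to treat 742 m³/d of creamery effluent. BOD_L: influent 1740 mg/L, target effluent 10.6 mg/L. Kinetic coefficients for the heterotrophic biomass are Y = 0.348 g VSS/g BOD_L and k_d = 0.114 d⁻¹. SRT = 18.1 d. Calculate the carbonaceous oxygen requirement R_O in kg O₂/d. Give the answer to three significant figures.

Y_obs = Y / (1 + k_d θ_c) = 0.348 / (1 + 0.114 × 18.1) = 0.348 / 3.063 = 0.1136.
Mass of BOD_L removed per day: Q(S₀ − S) = 742 × 1729 g/m³ = 1283 kg/d.
Biomass synthesised: P_X = Y_obs × 1283 = 145.8 kg VSS/d.
R_O = Q·(S₀ − S) − 1.42·P_X = 1283 − 1.42 × 145.8 = 1076 kg O₂/d.

R_O ≈ 1080 kg O₂/d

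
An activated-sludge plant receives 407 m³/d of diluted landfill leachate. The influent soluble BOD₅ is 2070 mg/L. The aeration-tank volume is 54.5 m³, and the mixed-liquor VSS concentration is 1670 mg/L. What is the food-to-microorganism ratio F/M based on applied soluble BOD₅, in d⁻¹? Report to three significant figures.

F/M ≈ 9.26 d⁻¹

Food-to-microorganism ratio F/M = Q S₀ / (V X) = 407 × 2070 / (54.50 × 1670) = 9.257 d⁻¹.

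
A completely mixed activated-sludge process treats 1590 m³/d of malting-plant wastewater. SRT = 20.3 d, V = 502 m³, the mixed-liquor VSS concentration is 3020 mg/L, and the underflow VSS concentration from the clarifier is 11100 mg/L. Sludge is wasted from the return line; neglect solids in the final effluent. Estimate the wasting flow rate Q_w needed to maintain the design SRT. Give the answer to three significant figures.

θ_c = V·X/(Q_w·X_r) when wasting from the recycle, so Q_w = V·X/(θ_c·X_r) = 502.0 × 3020 / (20.3 × 11100) = 6.728 m³/d.

Q_w ≈ 6.73 m³/d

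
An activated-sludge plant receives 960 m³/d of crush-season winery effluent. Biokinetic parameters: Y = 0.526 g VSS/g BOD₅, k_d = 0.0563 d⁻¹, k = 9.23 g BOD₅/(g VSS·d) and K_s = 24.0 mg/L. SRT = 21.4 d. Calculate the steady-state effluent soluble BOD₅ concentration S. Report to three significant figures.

From the Monod/SRT balance for a CMAS, S = K_s·(1+k_d θ_c)/[θ_c·(Y k − k_d) − 1] = 24.0 × (1 + 0.0563 × 21.4) / [21.4 × (0.526 × 9.23 − 0.0563) − 1] = 52.92 / 101.7 = 0.5204 mg/L.

S ≈ 0.520 mg/L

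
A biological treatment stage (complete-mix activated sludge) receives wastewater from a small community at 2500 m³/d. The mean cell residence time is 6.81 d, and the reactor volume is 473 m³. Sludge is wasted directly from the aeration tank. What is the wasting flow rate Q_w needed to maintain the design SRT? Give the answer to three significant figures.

For wasting at MLVSS concentration, Q_w = V/θ_c = 473.0/6.81 = 69.46 m³/d.

Q_w ≈ 69.5 m³/d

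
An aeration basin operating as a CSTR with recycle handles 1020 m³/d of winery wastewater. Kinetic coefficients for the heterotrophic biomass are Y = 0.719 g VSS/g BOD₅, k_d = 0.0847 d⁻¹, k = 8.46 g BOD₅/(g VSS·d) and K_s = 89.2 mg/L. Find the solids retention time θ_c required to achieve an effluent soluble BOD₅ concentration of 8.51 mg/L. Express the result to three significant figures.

Specific growth rate at S = 8.51 mg/L: μ = YkS/(K_s+S) = 0.719·8.46·8.51/(89.2+8.51) = 0.5298 d⁻¹.
θ_c = 1/(μ − k_d) = 1/(0.5298 − 0.0847) = 1/0.4451 = 2.247 d.

θ_c ≈ 2.25 d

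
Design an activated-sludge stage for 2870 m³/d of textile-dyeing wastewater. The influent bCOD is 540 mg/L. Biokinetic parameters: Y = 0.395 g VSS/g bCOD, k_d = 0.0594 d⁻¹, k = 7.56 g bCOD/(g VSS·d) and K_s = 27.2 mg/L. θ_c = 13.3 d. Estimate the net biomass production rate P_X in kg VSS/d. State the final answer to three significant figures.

P_X ≈ 341 kg VSS/d

For a completely mixed reactor with recycle the Lawrence–McCarty relation gives S = K_s·(1 + k_d·θ_c) / [θ_c·(Y·k − k_d) − 1] = 27.2 × (1 + 0.0594 × 13.3) / [13.3 × (0.395 × 7.56 − 0.0594) − 1] = 48.69 / 37.93 = 1.284 mg/L.
Y_obs = Y / (1 + k_d θ_c) = 0.395 / (1 + 0.0594 × 13.3) = 0.395 / 1.790 = 0.2207.
ΔS = 540 − 1.28 = 538.7 mg/L, so the substrate removal rate is 2870 × 538.7/1000 = 1546 kg bCOD/d.
Net biomass production P_X = Y_obs × Q·(S₀ − S) = 0.2207 × 1546 = 341.2 kg VSS/d.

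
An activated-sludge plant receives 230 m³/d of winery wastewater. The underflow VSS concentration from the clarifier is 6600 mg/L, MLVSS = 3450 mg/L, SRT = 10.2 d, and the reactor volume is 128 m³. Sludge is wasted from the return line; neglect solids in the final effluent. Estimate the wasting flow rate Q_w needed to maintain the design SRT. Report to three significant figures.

θ_c = V·X/(Q_w·X_r) when wasting from the recycle, so Q_w = V·X/(θ_c·X_r) = 128.0 × 3450 / (10.2 × 6600) = 6.560 m³/d.

Q_w ≈ 6.56 m³/d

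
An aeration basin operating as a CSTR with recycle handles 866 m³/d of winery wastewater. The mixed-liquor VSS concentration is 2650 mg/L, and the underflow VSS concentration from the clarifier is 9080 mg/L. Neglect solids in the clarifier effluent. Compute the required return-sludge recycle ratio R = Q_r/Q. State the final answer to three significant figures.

R = Q_r/Q = X/(X_r − X) = 2650 / (9080 − 2650) = 0.4121.

R ≈ 0.412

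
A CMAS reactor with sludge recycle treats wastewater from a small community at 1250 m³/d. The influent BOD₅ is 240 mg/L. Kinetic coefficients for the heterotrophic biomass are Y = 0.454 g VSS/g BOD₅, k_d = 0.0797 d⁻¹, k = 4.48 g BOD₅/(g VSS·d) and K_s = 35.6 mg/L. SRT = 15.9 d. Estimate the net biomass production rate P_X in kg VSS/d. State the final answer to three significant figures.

For a completely mixed reactor with recycle the Lawrence–McCarty relation gives S = K_s·(1 + k_d·θ_c) / [θ_c·(Y·k − k_d) − 1] = 35.6 × (1 + 0.0797 × 15.9) / [15.9 × (0.454 × 4.48 − 0.0797) − 1] = 80.71 / 30.07 = 2.684 mg/L.
Y_obs = Y / (1 + k_d θ_c) = 0.454 / (1 + 0.0797 × 15.9) = 0.454 / 2.267 = 0.2002.
ΔS = 240 − 2.68 = 237.3 mg/L, so the substrate removal rate is 1250 × 237.3/1000 = 296.6 kg BOD₅/d.
Biomass produced: P_X = Y_obs·Q·ΔS = 0.2002 × 296.6 ≈ 59.40 kg VSS/d.

P_X ≈ 59.4 kg VSS/d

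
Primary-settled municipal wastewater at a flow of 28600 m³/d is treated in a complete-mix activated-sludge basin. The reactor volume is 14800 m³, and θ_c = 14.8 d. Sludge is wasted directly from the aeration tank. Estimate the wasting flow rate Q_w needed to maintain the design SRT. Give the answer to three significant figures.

Q_w ≈ 1000 m³/d

For wasting at MLVSS concentration, Q_w = V/θ_c = 14800/14.8 = 1000 m³/d.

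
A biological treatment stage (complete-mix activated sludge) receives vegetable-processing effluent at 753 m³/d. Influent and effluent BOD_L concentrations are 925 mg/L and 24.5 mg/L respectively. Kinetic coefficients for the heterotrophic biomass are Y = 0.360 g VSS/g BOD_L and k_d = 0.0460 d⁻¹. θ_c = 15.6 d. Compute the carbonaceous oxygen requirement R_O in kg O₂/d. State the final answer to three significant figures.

Observed yield with endogenous decay: Y_obs = Y / (1 + k_d·θ_c) = 0.360 / (1 + 0.0460 × 15.6) = 0.360 / 1.718 = 0.2096 g VSS/g BOD_L.
Q·(S₀ − S) = 753 × (925 − 24.5) × 10⁻³ = 678.1 kg/d removed.
P_X = Y_obs·Q·(S₀ − S) = 0.2096 × 678.1 = 142.1 kg VSS/d.
R_O = Q·ΔS − 1.42 P_X = 678.1 − 201.8 = 476.3 kg O₂/d.

R_O ≈ 476 kg O₂/d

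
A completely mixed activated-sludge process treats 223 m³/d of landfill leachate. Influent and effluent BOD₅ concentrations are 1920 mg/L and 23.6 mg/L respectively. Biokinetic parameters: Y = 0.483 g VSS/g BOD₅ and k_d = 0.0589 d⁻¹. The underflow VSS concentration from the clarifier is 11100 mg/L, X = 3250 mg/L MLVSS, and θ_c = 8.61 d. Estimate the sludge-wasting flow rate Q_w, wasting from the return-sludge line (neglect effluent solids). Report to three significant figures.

Q_w ≈ 12.2 m³/d

From the SRT design equation V = Y Q (S₀−S) θ_c / [X (1 + k_d θ_c)] = 0.483 × 223 × (1920 − 23.6) × 8.61 / [3250 × (1 + 0.0589 × 8.61)] = 1.76×10^6 / 4898 = 359.0 m³.
θ_c = V·X/(Q_w·X_r) when wasting from the recycle, so Q_w = V·X/(θ_c·X_r) = 359.0 × 3250 / (8.61 × 11100) = 12.21 m³/d.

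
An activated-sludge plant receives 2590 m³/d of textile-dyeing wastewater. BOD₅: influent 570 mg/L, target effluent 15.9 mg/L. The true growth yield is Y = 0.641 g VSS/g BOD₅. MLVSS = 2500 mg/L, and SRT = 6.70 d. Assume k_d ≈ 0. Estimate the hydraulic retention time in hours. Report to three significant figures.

τ ≈ 22.8 h

With k_d = 0 the design equation reduces to V = Y Q (S₀−S) θ_c / X = 0.641 × 2590 × (570 − 15.9) × 6.70 / 2500 = 2465 m³.
HRT = V/Q = 2465 m³ / 2590 m³·d⁻¹ = 0.9519 d × 24 = 22.85 h.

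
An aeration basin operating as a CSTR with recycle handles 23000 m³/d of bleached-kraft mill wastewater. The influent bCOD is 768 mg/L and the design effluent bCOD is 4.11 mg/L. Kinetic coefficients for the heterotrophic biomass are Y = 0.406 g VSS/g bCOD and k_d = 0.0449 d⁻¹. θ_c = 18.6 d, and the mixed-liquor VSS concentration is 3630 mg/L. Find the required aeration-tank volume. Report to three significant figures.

V ≈ 19900 m³

Rearranging the biomass balance for a CMAS with decay, V = Y·Q·ΔS·θ_c / [X·(1+k_d θ_c)] = 0.406 × 23000 × (768 − 4.11) × 18.6 / [3630 × (1 + 0.0449 × 18.6)] = 1.33×10^8 / 6662 = 19917 m³.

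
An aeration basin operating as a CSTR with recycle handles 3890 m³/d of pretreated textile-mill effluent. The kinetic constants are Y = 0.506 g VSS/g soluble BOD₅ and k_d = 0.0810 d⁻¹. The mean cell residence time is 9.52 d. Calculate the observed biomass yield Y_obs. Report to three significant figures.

Y_obs ≈ 0.286 g VSS/g soluble BOD₅

The observed yield is Y_obs = Y/(1 + k_d·θ_c) = 0.506 / (1 + 0.0810 × 9.52) = 0.506 / 1.771 = 0.2857 g VSS per g soluble BOD₅ removed.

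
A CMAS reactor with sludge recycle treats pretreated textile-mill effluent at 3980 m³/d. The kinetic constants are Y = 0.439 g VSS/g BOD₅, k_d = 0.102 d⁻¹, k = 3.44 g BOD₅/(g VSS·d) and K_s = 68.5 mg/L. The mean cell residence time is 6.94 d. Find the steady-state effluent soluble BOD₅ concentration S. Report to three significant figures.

S ≈ 13.3 mg/L

From the Monod/SRT balance for a CMAS, S = K_s·(1+k_d θ_c)/[θ_c·(Y k − k_d) − 1] = 68.5 × (1 + 0.102 × 6.94) / [6.94 × (0.439 × 3.44 − 0.102) − 1] = 117.0 / 8.773 = 13.34 mg/L.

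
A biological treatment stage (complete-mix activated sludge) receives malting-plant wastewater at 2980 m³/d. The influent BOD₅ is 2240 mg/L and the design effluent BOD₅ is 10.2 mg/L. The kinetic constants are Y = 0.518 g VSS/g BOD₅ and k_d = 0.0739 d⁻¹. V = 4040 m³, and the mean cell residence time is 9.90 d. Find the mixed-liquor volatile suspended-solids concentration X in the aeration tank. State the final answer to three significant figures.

X ≈ 4870 mg/L

X = Y·Q·ΔS·θ_c / [V·(1 + k_d θ_c)] = 0.518 × 2980 × (2240 − 10.2) × 9.90 / [4040 × (1 + 0.0739 × 9.90)] = 4871 mg/L.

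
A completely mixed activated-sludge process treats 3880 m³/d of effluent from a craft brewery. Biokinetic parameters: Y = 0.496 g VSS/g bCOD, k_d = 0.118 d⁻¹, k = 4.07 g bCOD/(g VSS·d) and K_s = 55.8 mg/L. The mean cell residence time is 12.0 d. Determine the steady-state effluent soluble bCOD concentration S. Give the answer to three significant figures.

S ≈ 6.18 mg/L

Effluent substrate depends only on kinetics and SRT: S = K_s(1 + k_d θ_c) / [θ_c(Yk − k_d) − 1] = 55.8 × (1 + 0.118 × 12.0) / [12.0 × (0.496 × 4.07 − 0.118) − 1] = 134.8 / 21.81 = 6.182 mg/L.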